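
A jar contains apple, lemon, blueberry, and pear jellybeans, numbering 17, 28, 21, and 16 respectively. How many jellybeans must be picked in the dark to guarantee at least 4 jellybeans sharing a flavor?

Treat the 4 flavors as pigeonholes.
The worst case takes 3 jellybeans of each flavor without reaching 4 of any: 4 × 3 = 12.
The next jellybean must bring some flavor to 4, so 12 + 1 = 13.

13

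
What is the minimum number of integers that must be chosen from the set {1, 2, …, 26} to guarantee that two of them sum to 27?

14

Partition {1, …, 26} into 13 pairs: {1,26}, {2,25}, …, {13,14}.
Choosing 13 integers — say the integers 1 through 13 — takes one from each pair and avoids the property.
Choosing 14 forces two into the same pair by pigeonhole, and those sum to 27. So 14.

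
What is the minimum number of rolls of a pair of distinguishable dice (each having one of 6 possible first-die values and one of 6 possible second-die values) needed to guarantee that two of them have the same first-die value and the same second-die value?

37

There are 6 × 6 = 36 (first-die value, second-die value) combinations acting as pigeonholes.
With 36 rolls of a pair of distinguishable dice we could place one in each, avoiding any repeat.
One more forces some (first-die value, second-die value) pair to hold 2, so 36 + 1 = 37.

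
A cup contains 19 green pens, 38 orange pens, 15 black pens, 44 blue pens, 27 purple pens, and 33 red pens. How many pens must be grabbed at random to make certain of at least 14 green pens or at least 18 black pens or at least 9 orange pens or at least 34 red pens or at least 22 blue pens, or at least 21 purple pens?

111

The worst case stops just short of every target: 13 green, 8 orange, all 15 black, 21 blue, 20 purple, 33 red — 13 + 8 + 15 + 21 + 20 + 33 = 110 pens.
One more pen must push some ink color to its target, so 110 + 1 = 111.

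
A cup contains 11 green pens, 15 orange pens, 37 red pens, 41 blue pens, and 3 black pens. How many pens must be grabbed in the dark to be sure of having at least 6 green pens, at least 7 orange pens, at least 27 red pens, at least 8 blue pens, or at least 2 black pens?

The worst case stops just short of every target: 5 green, 6 orange, 26 red, 7 blue, 1 black — 5 + 6 + 26 + 7 + 1 = 45 pens.
One more pen must push some ink color to its target, so 45 + 1 = 46.

46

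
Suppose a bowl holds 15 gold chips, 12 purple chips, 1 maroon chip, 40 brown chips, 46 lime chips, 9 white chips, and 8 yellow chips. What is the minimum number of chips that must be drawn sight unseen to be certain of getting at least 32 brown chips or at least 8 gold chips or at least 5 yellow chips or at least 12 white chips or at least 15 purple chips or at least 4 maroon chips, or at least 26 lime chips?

90

The worst case stops just short of every target: 7 gold, all 12 purple, all 1 maroon, 31 brown, 25 lime, all 9 white, 4 yellow — 7 + 12 + 1 + 31 + 25 + 9 + 4 = 89 chips.
One more chip must push some color to its target, so 89 + 1 = 90.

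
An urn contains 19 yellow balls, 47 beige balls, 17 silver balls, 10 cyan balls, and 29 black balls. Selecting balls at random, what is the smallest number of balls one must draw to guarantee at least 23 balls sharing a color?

91

In the worst case we take at most 22 of each color, but all 19 yellow, all 17 silver, and all 10 cyan (fewer than 22), giving 19 + 22 + 17 + 10 + 22 = 90.
One more ball then forces some color to 23, so 90 + 1 = 91.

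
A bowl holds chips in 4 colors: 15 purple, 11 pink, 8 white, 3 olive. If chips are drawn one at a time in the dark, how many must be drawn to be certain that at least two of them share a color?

5

The worst case takes 1 chip of each color without reaching 2 of any: 4 × 1 = 4.
The next chip must bring some color to 2, so 4 + 1 = 5.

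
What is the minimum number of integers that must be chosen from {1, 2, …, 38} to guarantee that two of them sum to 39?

20

Partition {1, …, 38} into 19 pairs: {1,38}, {2,37}, …, {19,20}.
Choosing 19 integers — say the integers 1 through 19 — takes one from each pair and avoids the property.
Choosing 20 forces two into the same pair by pigeonhole, and those sum to 39. So 20.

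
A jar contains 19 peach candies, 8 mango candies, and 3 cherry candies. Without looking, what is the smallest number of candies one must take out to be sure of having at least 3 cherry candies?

The worst case draws every non-cherry candy first: 19 + 8 = 27.
The next 3 draws are then forced to be cherry, giving 27 + 3 = 30.

30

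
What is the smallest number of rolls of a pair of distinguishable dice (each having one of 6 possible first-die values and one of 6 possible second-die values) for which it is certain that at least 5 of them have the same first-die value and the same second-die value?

145

There are 6 × 6 = 36 (first-die value, second-die value) combinations acting as pigeonholes.
With 36 × 4 = 144 rolls of a pair of distinguishable dice we could place exactly 4 in each, with no (first-die value, second-die value) pair reaching 5.
One more forces some (first-die value, second-die value) pair to hold 5, so 144 + 1 = 145.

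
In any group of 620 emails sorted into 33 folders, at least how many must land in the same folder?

If each of the 33 folders held at most 18, the total would be at most 33 × 18 = 594 < 620, a contradiction.
So at least one holds ⌈620/33⌉ = 19.

19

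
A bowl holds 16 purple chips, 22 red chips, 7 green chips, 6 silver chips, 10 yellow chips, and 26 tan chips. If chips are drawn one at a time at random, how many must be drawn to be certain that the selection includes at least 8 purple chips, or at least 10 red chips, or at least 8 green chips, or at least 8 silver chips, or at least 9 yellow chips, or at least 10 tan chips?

Each of the 6 colors has its own threshold; avoid all of them simultaneously.
The worst case stops just short of every target: 7 purple, 9 red, 7 green, all 6 silver, 8 yellow, 9 tan — 7 + 9 + 7 + 6 + 8 + 9 = 46 chips.
One more chip must push some color to its target, so 46 + 1 = 47.

47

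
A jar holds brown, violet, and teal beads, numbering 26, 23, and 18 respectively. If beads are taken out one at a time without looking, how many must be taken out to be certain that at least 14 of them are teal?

63

To avoid teal beads as long as possible, exhaust the other 2 colors first.
The worst case draws every non-teal bead first: 26 + 23 = 49.
The next 14 draws are then forced to be teal, giving 49 + 14 = 63.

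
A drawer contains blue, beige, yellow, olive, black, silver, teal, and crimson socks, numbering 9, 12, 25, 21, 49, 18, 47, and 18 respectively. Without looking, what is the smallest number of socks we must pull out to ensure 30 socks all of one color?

162

Treat the 8 colors as pigeonholes.
In the worst case we take at most 29 of each color, but all 9 blue, all 12 beige, all 25 yellow, all 21 olive, all 18 silver, and all 18 crimson (fewer than 29), giving 9 + 12 + 25 + 21 + 29 + 18 + 29 + 18 = 161.
One more sock then forces some color to 30, so 161 + 1 = 162.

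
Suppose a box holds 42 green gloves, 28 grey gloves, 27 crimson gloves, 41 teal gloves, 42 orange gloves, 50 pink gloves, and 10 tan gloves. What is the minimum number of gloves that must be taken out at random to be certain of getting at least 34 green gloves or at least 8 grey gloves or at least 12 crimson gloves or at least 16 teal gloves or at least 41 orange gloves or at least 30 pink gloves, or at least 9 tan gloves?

144

The worst case stops just short of every target: 33 green, 7 grey, 11 crimson, 15 teal, 40 orange, 29 pink, 8 tan — 33 + 7 + 11 + 15 + 40 + 29 + 8 = 143 gloves.
One more glove must push some color to its target, so 143 + 1 = 144.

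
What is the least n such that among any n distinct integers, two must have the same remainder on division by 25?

Two integers differ by a multiple of 25 exactly when they share a remainder mod 25.
There are 25 residue classes mod 25, so 25 integers can all lie in distinct classes.
One more integer must repeat a residue, giving a difference divisible by 25. So n = 25 + 1 = 26.

26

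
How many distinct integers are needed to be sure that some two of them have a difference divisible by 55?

Two integers differ by a multiple of 55 exactly when they share a remainder mod 55.
There are 55 residue classes mod 55, so 55 integers can all lie in distinct classes.
One more integer must repeat a residue, giving a difference divisible by 55. So n = 55 + 1 = 56.

56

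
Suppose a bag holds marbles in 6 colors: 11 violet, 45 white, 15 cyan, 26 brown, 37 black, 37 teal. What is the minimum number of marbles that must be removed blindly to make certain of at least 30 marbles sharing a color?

140

Treat the 6 colors as pigeonholes.
In the worst case we take at most 29 of each color, but all 11 violet, all 15 cyan, and all 26 brown (fewer than 29), giving 11 + 29 + 15 + 26 + 29 + 29 = 139.
One more marble then forces some color to 30, so 139 + 1 = 140.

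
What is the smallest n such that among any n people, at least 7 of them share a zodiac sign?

73

There are 12 zodiac signs acting as pigeonholes.
With 12 × 6 = 72 people we could place exactly 6 in each, with no class reaching 7.
One more forces some class to hold 7, so 72 + 1 = 73.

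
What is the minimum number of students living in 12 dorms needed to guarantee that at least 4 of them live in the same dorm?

37

There are 12 dorms acting as pigeonholes.
With 12 × 3 = 36 students we could place exactly 3 in each, with no class reaching 4.
One more forces some class to hold 4, so 36 + 1 = 37.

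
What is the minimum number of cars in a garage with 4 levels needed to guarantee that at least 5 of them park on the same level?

17

There are 4 levels acting as pigeonholes.
With 4 × 4 = 16 cars we could place exactly 4 in each, with no class reaching 5.
One more forces some class to hold 5, so 16 + 1 = 17.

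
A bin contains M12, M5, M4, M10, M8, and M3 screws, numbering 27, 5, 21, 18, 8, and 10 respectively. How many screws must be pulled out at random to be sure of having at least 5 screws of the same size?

25

Treat the 6 sizes as pigeonholes.
The worst case takes 4 screws of each size without reaching 5 of any: 6 × 4 = 24.
The next screw must bring some size to 5, so 24 + 1 = 25.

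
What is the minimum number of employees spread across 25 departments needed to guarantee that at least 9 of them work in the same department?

There are 25 departments acting as pigeonholes.
With 25 × 8 = 200 employees we could place exactly 8 in each, with no class reaching 9.
One more forces some class to hold 9, so 200 + 1 = 201.

201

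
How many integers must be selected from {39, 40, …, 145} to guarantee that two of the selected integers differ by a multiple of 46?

47

Group the integers by remainder mod 46; there are 46 residue classes, each nonempty in this range.
Choosing one from each class (46 integers) avoids any shared remainder.
One more choice must repeat a class, so two differ by a multiple of 46. Hence 46 + 1 = 47.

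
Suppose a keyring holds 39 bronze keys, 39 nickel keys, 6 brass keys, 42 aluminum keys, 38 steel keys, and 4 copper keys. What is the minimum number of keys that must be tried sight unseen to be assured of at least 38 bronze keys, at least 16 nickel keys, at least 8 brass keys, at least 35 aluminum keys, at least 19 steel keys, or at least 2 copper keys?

The worst case stops just short of every target: 37 bronze, 15 nickel, all 6 brass, 34 aluminum, 18 steel, 1 copper — 37 + 15 + 6 + 34 + 18 + 1 = 111 keys.
One more key must push some type to its target, so 111 + 1 = 112.

112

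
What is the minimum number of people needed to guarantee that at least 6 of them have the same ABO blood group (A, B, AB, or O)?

21

There are 4 ABO blood groups acting as pigeonholes.
With 4 × 5 = 20 people we could place exactly 5 in each, with no class reaching 6.
One more forces some class to hold 6, so 20 + 1 = 21.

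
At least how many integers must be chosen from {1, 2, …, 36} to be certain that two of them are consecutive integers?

19

Partition {1, …, 36} into 18 pairs: {1,2}, {3,4}, …, {35,36}.
Choosing 18 integers — say the 18 even numbers 2, 4, …, 36 — takes one from each pair and avoids the property.
Choosing 19 forces two into the same pair by pigeonhole, and those are consecutive. So 19.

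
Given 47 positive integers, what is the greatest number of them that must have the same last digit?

5

There are 10 possible last digits, which serve as the pigeonholes.
If each of the 10 possible last digits held at most 4, the total would be at most 10 × 4 = 40 < 47, a contradiction.
So at least one holds ⌈47/10⌉ = 5.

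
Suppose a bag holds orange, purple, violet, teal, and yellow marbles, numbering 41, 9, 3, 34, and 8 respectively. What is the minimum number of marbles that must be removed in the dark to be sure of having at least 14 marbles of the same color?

47

In the worst case we take at most 13 of each color, but all 9 purple, all 3 violet, and all 8 yellow (fewer than 13), giving 13 + 9 + 3 + 13 + 8 = 46.
One more marble then forces some color to 14, so 46 + 1 = 47.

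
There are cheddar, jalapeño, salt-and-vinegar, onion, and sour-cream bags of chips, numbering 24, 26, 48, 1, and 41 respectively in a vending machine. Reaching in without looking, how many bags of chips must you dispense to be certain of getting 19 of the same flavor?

Treat the 5 flavors as pigeonholes.
In the worst case we take at most 18 of each flavor, but all 1 onion (fewer than 18), giving 18 + 18 + 18 + 1 + 18 = 73.
One more bag of chips then forces some flavor to 19, so 73 + 1 = 74.

74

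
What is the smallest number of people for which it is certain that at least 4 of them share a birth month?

There are 12 months of the year acting as pigeonholes.
With 12 × 3 = 36 people we could place exactly 3 in each, with no class reaching 4.
One more forces some class to hold 4, so 36 + 1 = 37.

37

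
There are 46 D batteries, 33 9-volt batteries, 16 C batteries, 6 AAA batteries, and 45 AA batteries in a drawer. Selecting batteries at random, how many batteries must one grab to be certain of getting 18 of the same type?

74

In the worst case we take at most 17 of each type, but all 16 C and all 6 AAA (fewer than 17), giving 17 + 17 + 16 + 6 + 17 = 73.
One more battery then forces some type to 18, so 73 + 1 = 74.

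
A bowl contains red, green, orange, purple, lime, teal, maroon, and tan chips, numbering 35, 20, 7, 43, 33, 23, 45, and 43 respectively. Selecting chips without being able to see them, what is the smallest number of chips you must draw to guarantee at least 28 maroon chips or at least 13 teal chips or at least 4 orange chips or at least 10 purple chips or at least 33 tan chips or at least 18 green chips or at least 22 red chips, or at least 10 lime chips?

The worst case stops just short of every target: 21 red, 17 green, 3 orange, 9 purple, 9 lime, 12 teal, 27 maroon, 32 tan — 21 + 17 + 3 + 9 + 9 + 12 + 27 + 32 = 130 chips.
One more chip must push some color to its target, so 130 + 1 = 131.

131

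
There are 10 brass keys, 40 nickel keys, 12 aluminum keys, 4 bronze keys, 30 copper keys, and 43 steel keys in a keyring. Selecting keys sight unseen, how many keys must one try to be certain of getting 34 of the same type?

In the worst case we take at most 33 of each type, but all 10 brass, all 12 aluminum, all 4 bronze, and all 30 copper (fewer than 33), giving 10 + 33 + 12 + 4 + 30 + 33 = 122.
One more key then forces some type to 34, so 122 + 1 = 123.

123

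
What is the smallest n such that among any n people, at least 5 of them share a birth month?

49

There are 12 months of the year acting as pigeonholes.
With 12 × 4 = 48 people we could place exactly 4 in each, with no class reaching 5.
One more forces some class to hold 5, so 48 + 1 = 49.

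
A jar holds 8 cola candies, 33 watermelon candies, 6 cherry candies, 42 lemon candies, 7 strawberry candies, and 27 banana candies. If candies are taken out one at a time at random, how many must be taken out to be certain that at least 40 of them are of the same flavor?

In the worst case we take at most 39 of each flavor, but all 8 cola, all 33 watermelon, all 6 cherry, all 7 strawberry, and all 27 banana (fewer than 39), giving 8 + 33 + 6 + 39 + 7 + 27 = 120.
One more candy then forces some flavor to 40, so 120 + 1 = 121.

121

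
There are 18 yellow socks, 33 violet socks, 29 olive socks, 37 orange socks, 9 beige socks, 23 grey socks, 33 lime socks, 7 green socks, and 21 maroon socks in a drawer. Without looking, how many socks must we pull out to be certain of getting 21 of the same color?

155

In the worst case we take at most 20 of each color, but all 18 yellow, all 9 beige, and all 7 green (fewer than 20), giving 18 + 20 + 20 + 20 + 9 + 20 + 20 + 7 + 20 = 154.
One more sock then forces some color to 21, so 154 + 1 = 155.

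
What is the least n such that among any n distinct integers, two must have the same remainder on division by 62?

63

Use the pigeonhole principle on residue classes: two integers differ by a multiple of 62 exactly when they share a remainder mod 62.
There are 62 residue classes mod 62, so 62 integers can all lie in distinct classes.
One more integer must repeat a residue, giving a difference divisible by 62. So n = 62 + 1 = 63.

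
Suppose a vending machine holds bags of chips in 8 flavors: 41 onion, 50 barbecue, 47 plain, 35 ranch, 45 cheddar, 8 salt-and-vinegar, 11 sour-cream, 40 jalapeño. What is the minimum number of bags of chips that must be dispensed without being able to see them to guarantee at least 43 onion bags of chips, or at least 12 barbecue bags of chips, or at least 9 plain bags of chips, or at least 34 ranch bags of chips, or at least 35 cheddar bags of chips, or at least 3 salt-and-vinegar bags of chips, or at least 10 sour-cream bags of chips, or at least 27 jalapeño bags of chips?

165

The worst case stops just short of every target: all 41 onion, 11 barbecue, 8 plain, 33 ranch, 34 cheddar, 2 salt-and-vinegar, 9 sour-cream, 26 jalapeño — 41 + 11 + 8 + 33 + 34 + 2 + 9 + 26 = 164 bags of chips.
One more bag of chips must push some flavor to its target, so 164 + 1 = 165.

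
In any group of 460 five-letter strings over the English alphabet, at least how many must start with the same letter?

The 460 five-letter strings over the English alphabet fall into 26 possible first letters.
If each of the 26 possible first letters held at most 17, the total would be at most 26 × 17 = 442 < 460, a contradiction.
So at least one holds ⌈460/26⌉ = 18.

18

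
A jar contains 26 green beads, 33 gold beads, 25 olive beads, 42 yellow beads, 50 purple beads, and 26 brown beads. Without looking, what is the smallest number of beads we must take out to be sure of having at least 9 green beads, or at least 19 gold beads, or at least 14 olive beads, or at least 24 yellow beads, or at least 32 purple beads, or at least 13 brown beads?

The worst case stops just short of every target: 8 green, 18 gold, 13 olive, 23 yellow, 31 purple, 12 brown — 8 + 18 + 13 + 23 + 31 + 12 = 105 beads.
One more bead must push some color to its target, so 105 + 1 = 106.

106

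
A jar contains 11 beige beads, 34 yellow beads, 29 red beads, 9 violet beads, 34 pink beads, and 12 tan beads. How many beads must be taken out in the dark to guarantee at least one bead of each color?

121

The hardest color to obtain is violet: we could draw every other bead first — 129 − 9 = 120 beads — without a single violet one.
The next draw must be violet, so 120 + 1 = 121.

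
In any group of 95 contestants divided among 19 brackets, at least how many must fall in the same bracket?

5

The 95 contestants fall into 19 brackets.
If each of the 19 brackets held at most 4, the total would be at most 19 × 4 = 76 < 95, a contradiction.
So at least one holds ⌈95/19⌉ = 5.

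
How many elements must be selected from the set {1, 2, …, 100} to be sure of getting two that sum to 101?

Partition {1, …, 100} into 50 pairs: {1,100}, {2,99}, …, {50,51}.
Choosing 50 integers — say the integers 1 through 50 — takes one from each pair and avoids the property.
Choosing 51 forces two into the same pair by pigeonhole, and those sum to 101. So 51.

51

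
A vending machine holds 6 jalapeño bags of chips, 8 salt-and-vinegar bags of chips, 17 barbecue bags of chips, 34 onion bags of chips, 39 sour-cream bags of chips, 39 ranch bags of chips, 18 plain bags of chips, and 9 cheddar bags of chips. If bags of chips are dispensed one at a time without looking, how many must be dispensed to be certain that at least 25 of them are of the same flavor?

In the worst case we take at most 24 of each flavor, but all 6 jalapeño, all 8 salt-and-vinegar, all 17 barbecue, all 18 plain, and all 9 cheddar (fewer than 24), giving 6 + 8 + 17 + 24 + 24 + 24 + 18 + 9 = 130.
One more bag of chips then forces some flavor to 25, so 130 + 1 = 131.

131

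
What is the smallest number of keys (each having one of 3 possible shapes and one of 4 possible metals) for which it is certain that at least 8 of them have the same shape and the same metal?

85

There are 3 × 4 = 12 (shape, metal) combinations acting as pigeonholes.
With 12 × 7 = 84 keys we could place exactly 7 in each, with no (shape, metal) pair reaching 8.
One more forces some (shape, metal) pair to hold 8, so 84 + 1 = 85.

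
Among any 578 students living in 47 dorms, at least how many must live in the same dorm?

If each of the 47 dorms held at most 12, the total would be at most 47 × 12 = 564 < 578, a contradiction.
So at least one holds ⌈578/47⌉ = 13.

13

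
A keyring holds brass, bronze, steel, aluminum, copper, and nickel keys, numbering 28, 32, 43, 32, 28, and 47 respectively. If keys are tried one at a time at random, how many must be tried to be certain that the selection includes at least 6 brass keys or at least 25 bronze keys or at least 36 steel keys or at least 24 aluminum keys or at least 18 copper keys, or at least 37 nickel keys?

141

Each of the 6 types has its own threshold; avoid all of them simultaneously.
The worst case stops just short of every target: 5 brass, 24 bronze, 35 steel, 23 aluminum, 17 copper, 36 nickel — 5 + 24 + 35 + 23 + 17 + 36 = 140 keys.
One more key must push some type to its target, so 140 + 1 = 141.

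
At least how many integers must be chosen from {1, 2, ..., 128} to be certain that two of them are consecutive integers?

Partition {1, …, 128} into 64 pairs: {1,2}, {3,4}, …, {127,128}.
Choosing 64 integers — say the 64 even numbers 2, 4, …, 128 — takes one from each pair and avoids the property.
Choosing 65 forces two into the same pair by pigeonhole, and those are consecutive. So 65.

65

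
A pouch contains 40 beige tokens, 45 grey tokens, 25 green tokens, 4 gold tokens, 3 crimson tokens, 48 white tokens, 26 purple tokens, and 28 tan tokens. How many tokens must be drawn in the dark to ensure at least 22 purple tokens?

The worst case draws every non-purple token first: 40 + 45 + 25 + 4 + 3 + 48 + 28 = 193.
The next 22 draws are then forced to be purple, giving 193 + 22 = 215.

215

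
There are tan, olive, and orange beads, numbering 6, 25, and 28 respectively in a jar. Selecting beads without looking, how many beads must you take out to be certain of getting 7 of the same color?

19

The worst case takes 6 beads of each color without reaching 7 of any: 3 × 6 = 18.
The next bead must bring some color to 7, so 18 + 1 = 19.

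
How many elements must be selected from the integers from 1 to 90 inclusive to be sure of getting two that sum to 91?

Partition {1, …, 90} into 45 pairs: {1,90}, {2,89}, …, {45,46}.
Choosing 45 integers — say the integers 1 through 45 — takes one from each pair and avoids the property.
Choosing 46 forces two into the same pair by pigeonhole, and those sum to 91. So 46.

46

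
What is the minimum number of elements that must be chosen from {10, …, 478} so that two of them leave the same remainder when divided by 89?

Group the integers by remainder mod 89; there are 89 residue classes, each nonempty in this range.
Choosing one from each class (89 integers) avoids any shared remainder.
One more choice must repeat a class, so two differ by a multiple of 89. Hence 89 + 1 = 90.

90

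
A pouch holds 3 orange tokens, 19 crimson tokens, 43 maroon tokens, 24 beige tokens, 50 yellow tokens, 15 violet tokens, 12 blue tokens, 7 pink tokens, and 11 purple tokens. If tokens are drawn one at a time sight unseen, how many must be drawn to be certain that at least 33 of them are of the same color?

In the worst case we take at most 32 of each color, but all 3 orange, all 19 crimson, all 24 beige, all 15 violet, all 12 blue, all 7 pink, and all 11 purple (fewer than 32), giving 3 + 19 + 32 + 24 + 32 + 15 + 12 + 7 + 11 = 155.
One more token then forces some color to 33, so 155 + 1 = 156.

156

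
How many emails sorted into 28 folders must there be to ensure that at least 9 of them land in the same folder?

225

There are 28 folders acting as pigeonholes.
With 28 × 8 = 224 emails we could place exactly 8 in each, with no class reaching 9.
One more forces some class to hold 9, so 224 + 1 = 225.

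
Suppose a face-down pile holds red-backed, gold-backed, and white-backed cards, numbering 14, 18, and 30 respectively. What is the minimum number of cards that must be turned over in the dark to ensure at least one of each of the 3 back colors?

49

The hardest back color to obtain is red-backed: we could draw every other card first — 62 − 14 = 48 cards — without a single red-backed one.
The next draw must be red-backed, so 48 + 1 = 49.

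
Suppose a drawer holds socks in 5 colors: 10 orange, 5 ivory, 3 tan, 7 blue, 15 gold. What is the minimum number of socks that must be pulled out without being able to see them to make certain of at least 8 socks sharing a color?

30

In the worst case we take at most 7 of each color, but all 5 ivory and all 3 tan (fewer than 7), giving 7 + 5 + 3 + 7 + 7 = 29.
One more sock then forces some color to 8, so 29 + 1 = 30.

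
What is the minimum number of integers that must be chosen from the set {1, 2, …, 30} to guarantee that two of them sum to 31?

Partition {1, …, 30} into 15 pairs: {1,30}, {2,29}, …, {15,16}.
Choosing 15 integers — say the integers 1 through 15 — takes one from each pair and avoids the property.
Choosing 16 forces two into the same pair by pigeonhole, and those sum to 31. So 16.

16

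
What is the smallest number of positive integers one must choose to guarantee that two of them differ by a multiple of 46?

47

Two integers differ by a multiple of 46 exactly when they share a remainder mod 46.
There are 46 residue classes mod 46, so 46 integers can all lie in distinct classes.
One more integer must repeat a residue, giving a difference divisible by 46. So n = 46 + 1 = 47.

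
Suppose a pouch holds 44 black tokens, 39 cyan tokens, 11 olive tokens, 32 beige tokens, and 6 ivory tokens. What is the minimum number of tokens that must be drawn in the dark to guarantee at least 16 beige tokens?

The worst case draws every non-beige token first: 44 + 39 + 11 + 6 = 100.
The next 16 draws are then forced to be beige, giving 100 + 16 = 116.

116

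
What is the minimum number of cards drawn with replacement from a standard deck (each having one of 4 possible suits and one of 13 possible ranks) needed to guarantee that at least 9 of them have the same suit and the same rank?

417

There are 4 × 13 = 52 (suit, rank) combinations acting as pigeonholes.
With 52 × 8 = 416 cards drawn with replacement from a standard deck we could place exactly 8 in each, with no (suit, rank) pair reaching 9.
One more forces some (suit, rank) pair to hold 9, so 416 + 1 = 417.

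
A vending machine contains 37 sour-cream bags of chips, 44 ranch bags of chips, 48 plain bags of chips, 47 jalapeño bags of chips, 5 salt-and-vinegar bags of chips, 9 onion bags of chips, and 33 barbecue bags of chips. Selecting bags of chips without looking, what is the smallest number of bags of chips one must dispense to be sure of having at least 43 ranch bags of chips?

222

The worst case draws every non-ranch bag of chips first: 37 + 48 + 47 + 5 + 9 + 33 = 179.
The next 43 draws are then forced to be ranch, giving 179 + 43 = 222.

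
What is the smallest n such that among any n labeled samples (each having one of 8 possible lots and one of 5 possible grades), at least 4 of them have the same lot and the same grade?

There are 8 × 5 = 40 (lot, grade) combinations acting as pigeonholes.
With 40 × 3 = 120 labeled samples we could place exactly 3 in each, with no (lot, grade) pair reaching 4.
One more forces some (lot, grade) pair to hold 4, so 120 + 1 = 121.

121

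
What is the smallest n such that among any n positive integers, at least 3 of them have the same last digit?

21

There are 10 possible last digits acting as pigeonholes.
With 10 × 2 = 20 positive integers we could place exactly 2 in each, with no class reaching 3.
One more forces some class to hold 3, so 20 + 1 = 21.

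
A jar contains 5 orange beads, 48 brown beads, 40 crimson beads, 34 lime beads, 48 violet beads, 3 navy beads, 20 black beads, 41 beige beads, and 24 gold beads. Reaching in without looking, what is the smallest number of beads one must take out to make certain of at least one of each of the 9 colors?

261

The hardest color to obtain is navy: we could draw every other bead first — 263 − 3 = 260 beads — without a single navy one.
The next draw must be navy, so 260 + 1 = 261.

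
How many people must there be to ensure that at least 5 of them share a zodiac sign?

49

There are 12 zodiac signs acting as pigeonholes.
With 12 × 4 = 48 people we could place exactly 4 in each, with no class reaching 5.
One more forces some class to hold 5, so 48 + 1 = 49.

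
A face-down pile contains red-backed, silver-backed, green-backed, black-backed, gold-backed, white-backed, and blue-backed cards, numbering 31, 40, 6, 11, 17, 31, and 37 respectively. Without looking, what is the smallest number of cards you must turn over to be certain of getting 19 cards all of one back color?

In the worst case we take at most 18 of each back color, but all 6 green-backed, all 11 black-backed, and all 17 gold-backed (fewer than 18), giving 18 + 18 + 6 + 11 + 17 + 18 + 18 = 106.
One more card then forces some back color to 19, so 106 + 1 = 107.

107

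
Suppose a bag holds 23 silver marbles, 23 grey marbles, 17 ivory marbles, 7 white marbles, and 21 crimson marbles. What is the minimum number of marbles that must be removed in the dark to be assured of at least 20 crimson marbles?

90

To avoid crimson marbles as long as possible, exhaust the other 4 colors first.
The worst case draws every non-crimson marble first: 23 + 23 + 17 + 7 = 70.
The next 20 draws are then forced to be crimson, giving 70 + 20 = 90.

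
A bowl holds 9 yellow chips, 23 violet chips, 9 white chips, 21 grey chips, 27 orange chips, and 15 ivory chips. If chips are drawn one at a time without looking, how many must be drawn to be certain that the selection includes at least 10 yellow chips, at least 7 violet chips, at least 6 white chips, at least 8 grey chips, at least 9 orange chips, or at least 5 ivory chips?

40

The worst case stops just short of every target: 9 yellow, 6 violet, 5 white, 7 grey, 8 orange, 4 ivory — 9 + 6 + 5 + 7 + 8 + 4 = 39 chips.
One more chip must push some color to its target, so 39 + 1 = 40.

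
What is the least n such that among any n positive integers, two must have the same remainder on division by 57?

58

Two integers differ by a multiple of 57 exactly when they share a remainder mod 57.
There are 57 residue classes mod 57, so 57 integers can all lie in distinct classes.
One more integer must repeat a residue, giving a difference divisible by 57. So n = 57 + 1 = 58.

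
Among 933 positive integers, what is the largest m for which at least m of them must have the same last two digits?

10

If each of the 100 possible two-digit endings held at most 9, the total would be at most 100 × 9 = 900 < 933, a contradiction.
So at least one holds ⌈933/100⌉ = 10.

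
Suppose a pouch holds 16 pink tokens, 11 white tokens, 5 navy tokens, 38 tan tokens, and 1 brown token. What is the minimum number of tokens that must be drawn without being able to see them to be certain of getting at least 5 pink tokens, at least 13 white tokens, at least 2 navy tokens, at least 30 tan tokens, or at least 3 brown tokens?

The worst case stops just short of every target: 4 pink, all 11 white, 1 navy, 29 tan, all 1 brown — 4 + 11 + 1 + 29 + 1 = 46 tokens.
One more token must push some color to its target, so 46 + 1 = 47.

47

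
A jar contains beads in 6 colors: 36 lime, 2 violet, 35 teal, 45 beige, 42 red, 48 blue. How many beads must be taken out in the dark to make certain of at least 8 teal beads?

To avoid teal beads as long as possible, exhaust the other 5 colors first.
The worst case draws every non-teal bead first: 36 + 2 + 45 + 42 + 48 = 173.
The next 8 draws are then forced to be teal, giving 173 + 8 = 181.

181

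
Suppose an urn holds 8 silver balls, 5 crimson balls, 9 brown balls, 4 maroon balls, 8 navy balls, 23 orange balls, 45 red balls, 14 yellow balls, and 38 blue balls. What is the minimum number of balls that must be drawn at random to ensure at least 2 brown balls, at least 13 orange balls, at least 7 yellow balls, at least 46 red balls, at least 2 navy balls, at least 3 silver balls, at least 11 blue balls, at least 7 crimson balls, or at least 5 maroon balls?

87

Each of the 9 colors has its own threshold; avoid all of them simultaneously.
The worst case stops just short of every target: 2 silver, all 5 crimson, 1 brown, 4 maroon, 1 navy, 12 orange, 45 red, 6 yellow, 10 blue — 2 + 5 + 1 + 4 + 1 + 12 + 45 + 6 + 10 = 86 balls.
One more ball must push some color to its target, so 86 + 1 = 87.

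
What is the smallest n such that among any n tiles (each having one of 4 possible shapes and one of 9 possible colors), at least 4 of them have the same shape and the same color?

109

There are 4 × 9 = 36 (shape, color) combinations acting as pigeonholes.
With 36 × 3 = 108 tiles we could place exactly 3 in each, with no (shape, color) pair reaching 4.
One more forces some (shape, color) pair to hold 4, so 108 + 1 = 109.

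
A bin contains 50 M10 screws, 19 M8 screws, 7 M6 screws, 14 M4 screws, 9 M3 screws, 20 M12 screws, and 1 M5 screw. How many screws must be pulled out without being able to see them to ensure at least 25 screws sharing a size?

Treat the 7 sizes as pigeonholes.
In the worst case we take at most 24 of each size, but all 19 M8, all 7 M6, all 14 M4, all 9 M3, all 20 M12, and all 1 M5 (fewer than 24), giving 24 + 19 + 7 + 14 + 9 + 20 + 1 = 94.
One more screw then forces some size to 25, so 94 + 1 = 95.

95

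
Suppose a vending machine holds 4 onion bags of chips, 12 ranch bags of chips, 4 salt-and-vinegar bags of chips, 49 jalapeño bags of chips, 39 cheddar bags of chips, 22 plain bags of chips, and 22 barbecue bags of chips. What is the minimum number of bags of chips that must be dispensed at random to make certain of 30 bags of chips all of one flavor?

Treat the 7 flavors as pigeonholes.
In the worst case we take at most 29 of each flavor, but all 4 onion, all 12 ranch, all 4 salt-and-vinegar, all 22 plain, and all 22 barbecue (fewer than 29), giving 4 + 12 + 4 + 29 + 29 + 22 + 22 = 122.
One more bag of chips then forces some flavor to 30, so 122 + 1 = 123.

123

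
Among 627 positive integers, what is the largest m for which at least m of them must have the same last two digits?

There are 100 possible two-digit endings, which serve as the pigeonholes.
If each of the 100 possible two-digit endings held at most 6, the total would be at most 100 × 6 = 600 < 627, a contradiction.
So at least one holds ⌈627/100⌉ = 7.

7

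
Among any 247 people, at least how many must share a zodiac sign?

21

There are 12 zodiac signs, which serve as the pigeonholes.
If each of the 12 zodiac signs held at most 20, the total would be at most 12 × 20 = 240 < 247, a contradiction.
So at least one holds ⌈247/12⌉ = 21.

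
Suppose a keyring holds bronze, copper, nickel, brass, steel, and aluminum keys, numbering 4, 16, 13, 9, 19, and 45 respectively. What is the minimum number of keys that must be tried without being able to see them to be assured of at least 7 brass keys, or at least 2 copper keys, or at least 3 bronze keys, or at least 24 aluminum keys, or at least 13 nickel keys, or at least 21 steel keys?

64

The worst case stops just short of every target: 2 bronze, 1 copper, 12 nickel, 6 brass, all 19 steel, 23 aluminum — 2 + 1 + 12 + 6 + 19 + 23 = 63 keys.
One more key must push some type to its target, so 63 + 1 = 64.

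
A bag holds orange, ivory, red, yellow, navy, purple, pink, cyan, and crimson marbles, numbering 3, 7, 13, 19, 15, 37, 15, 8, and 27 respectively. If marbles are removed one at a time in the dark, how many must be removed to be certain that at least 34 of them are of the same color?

141

Treat the 9 colors as pigeonholes.
In the worst case we take at most 33 of each color, but all 3 orange, all 7 ivory, all 13 red, all 19 yellow, all 15 navy, all 15 pink, all 8 cyan, and all 27 crimson (fewer than 33), giving 3 + 7 + 13 + 19 + 15 + 33 + 15 + 8 + 27 = 140.
One more marble then forces some color to 34, so 140 + 1 = 141.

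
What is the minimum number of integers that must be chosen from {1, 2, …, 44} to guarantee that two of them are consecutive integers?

Partition {1, …, 44} into 22 pairs: {1,2}, {3,4}, …, {43,44}.
Choosing 22 integers — say the 22 even numbers 2, 4, …, 44 — takes one from each pair and avoids the property.
Choosing 23 forces two into the same pair by pigeonhole, and those are consecutive. So 23.

23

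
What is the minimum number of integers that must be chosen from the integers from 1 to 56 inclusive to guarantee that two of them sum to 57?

29

Partition {1, …, 56} into 28 pairs: {1,56}, {2,55}, …, {28,29}.
Choosing 28 integers — say the integers 1 through 28 — takes one from each pair and avoids the property.
Choosing 29 forces two into the same pair by pigeonhole, and those sum to 57. So 29.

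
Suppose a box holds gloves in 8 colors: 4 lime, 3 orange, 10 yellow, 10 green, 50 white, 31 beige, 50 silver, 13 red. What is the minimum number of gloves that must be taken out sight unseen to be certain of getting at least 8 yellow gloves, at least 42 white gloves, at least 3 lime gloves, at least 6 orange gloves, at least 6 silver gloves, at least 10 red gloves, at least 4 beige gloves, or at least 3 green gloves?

73

The worst case stops just short of every target: 2 lime, all 3 orange, 7 yellow, 2 green, 41 white, 3 beige, 5 silver, 9 red — 2 + 3 + 7 + 2 + 41 + 3 + 5 + 9 = 72 gloves.
One more glove must push some color to its target, so 72 + 1 = 73.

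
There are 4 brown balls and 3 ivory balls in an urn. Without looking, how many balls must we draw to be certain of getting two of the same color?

3

Treat the 2 colors as pigeonholes.
The worst case takes 1 ball of each color without reaching 2 of any: 2 × 1 = 2.
The next ball must bring some color to 2, so 2 + 1 = 3.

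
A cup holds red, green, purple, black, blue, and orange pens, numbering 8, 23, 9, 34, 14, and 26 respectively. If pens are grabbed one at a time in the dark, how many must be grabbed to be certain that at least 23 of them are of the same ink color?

Treat the 6 ink colors as pigeonholes.
In the worst case we take at most 22 of each ink color, but all 8 red, all 9 purple, and all 14 blue (fewer than 22), giving 8 + 22 + 9 + 22 + 14 + 22 = 97.
One more pen then forces some ink color to 23, so 97 + 1 = 98.

98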